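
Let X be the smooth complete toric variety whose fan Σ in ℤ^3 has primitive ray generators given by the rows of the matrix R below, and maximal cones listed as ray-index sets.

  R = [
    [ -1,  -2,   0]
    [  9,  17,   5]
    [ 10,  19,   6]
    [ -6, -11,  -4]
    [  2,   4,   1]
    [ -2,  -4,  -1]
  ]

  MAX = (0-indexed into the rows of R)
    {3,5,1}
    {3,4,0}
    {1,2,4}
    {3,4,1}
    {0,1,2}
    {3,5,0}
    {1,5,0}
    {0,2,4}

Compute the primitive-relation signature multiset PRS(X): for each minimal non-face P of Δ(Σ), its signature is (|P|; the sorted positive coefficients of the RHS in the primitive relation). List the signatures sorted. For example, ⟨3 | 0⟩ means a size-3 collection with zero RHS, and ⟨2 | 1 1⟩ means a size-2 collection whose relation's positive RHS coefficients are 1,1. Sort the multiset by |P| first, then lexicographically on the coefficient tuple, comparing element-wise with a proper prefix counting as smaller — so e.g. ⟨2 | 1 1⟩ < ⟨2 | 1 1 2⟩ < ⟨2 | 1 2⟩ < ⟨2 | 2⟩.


Σ has 5 primitive collections:

  P = {4,5}:  v_{4} + v_{5} = 0 ; sig = ⟨2 | 0⟩
  P = {2,5}:  v_{2} + v_{5} = v_{0} + v_{1} ; sig = ⟨2 | 1 1⟩
  P = {2,3}:  v_{2} + v_{3} = 2·v_{4} ; sig = ⟨2 | 2⟩
  P = {0,1,3}:  v_{0} + v_{1} + v_{3} = v_{4} ; sig = ⟨3 | 1⟩
  P = {0,1,4}:  v_{0} + v_{1} + v_{4} = v_{2} ; sig = ⟨3 | 1⟩

Sorted signature multiset PRS(X):
    |P|=2: 3 collections, coeffs (), (1,1), (2)
    |P|=3: 2 collections, coeffs (1), (1)


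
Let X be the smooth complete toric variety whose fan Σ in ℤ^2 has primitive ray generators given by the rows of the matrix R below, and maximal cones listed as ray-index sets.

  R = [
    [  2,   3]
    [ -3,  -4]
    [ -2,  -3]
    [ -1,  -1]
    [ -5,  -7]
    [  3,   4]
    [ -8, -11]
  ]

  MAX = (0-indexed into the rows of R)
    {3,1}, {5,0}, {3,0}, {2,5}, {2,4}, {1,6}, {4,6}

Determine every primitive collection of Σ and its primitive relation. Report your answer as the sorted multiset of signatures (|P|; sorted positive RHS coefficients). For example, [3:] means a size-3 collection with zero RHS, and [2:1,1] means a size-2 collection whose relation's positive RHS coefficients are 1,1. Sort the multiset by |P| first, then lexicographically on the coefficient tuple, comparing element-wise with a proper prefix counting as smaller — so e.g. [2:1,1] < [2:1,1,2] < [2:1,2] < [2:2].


The 14 primitive collections of Σ (r=7, n=2):

  P={0,2}:  v_{0} + v_{2} = 0 ; sig = [2:]
  P={1,5}:  v_{1} + v_{5} = 0 ; sig = [2:]
  P={0,1}:  v_{0} + v_{1} = v_{3} ; sig = [2:1]
  P={0,4}:  v_{0} + v_{4} = v_{1} ; sig = [2:1]
  P={1,2}:  v_{1} + v_{2} = v_{4} ; sig = [2:1]
  P={1,4}:  v_{1} + v_{4} = v_{6} ; sig = [2:1]
  P={2,3}:  v_{2} + v_{3} = v_{1} ; sig = [2:1]
  P={3,5}:  v_{3} + v_{5} = v_{0} ; sig = [2:1]
  P={4,5}:  v_{4} + v_{5} = v_{2} ; sig = [2:1]
  P={5,6}:  v_{5} + v_{6} = v_{4} ; sig = [2:1]
  P={0,6}:  v_{0} + v_{6} = 2·v_{1} ; sig = [2:2]
  P={2,6}:  v_{2} + v_{6} = 2·v_{4} ; sig = [2:2]
  P={3,4}:  v_{3} + v_{4} = 2·v_{1} ; sig = [2:2]
  P={3,6}:  v_{3} + v_{6} = 3·v_{1} ; sig = [2:3]

Sorted signature multiset PRS(X):
{ [2:] ×2,  [2:1] ×8,  [2:2] ×3,  [2:3] }


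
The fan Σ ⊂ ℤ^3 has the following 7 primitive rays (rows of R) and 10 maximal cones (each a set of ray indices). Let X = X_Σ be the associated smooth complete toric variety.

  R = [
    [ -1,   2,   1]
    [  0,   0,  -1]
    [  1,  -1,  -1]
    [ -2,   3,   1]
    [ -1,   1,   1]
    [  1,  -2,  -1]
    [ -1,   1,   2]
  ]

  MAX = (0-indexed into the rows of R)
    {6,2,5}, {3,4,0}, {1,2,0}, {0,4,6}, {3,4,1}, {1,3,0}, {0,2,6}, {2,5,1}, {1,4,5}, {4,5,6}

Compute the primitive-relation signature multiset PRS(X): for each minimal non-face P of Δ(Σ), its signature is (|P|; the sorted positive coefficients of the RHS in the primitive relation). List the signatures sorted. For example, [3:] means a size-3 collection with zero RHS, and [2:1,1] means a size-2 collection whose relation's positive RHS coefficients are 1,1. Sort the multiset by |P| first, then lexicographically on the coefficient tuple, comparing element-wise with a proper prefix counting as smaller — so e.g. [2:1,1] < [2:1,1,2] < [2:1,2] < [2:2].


Primitive collections (7):

  P={0,5}:  v_{0} + v_{5} = 0 ; sig = [2:]
  P={2,4}:  v_{2} + v_{4} = 0 ; sig = [2:]
  P={1,6}:  v_{1} + v_{6} = v_{4} ; sig = [2:1]
  P={2,3}:  v_{2} + v_{3} = v_{0} + v_{1} ; sig = [2:1,1]
  P={3,5}:  v_{3} + v_{5} = v_{1} + v_{4} ; sig = [2:1,1]
  P={3,6}:  v_{3} + v_{6} = v_{0} + 2·v_{4} ; sig = [2:1,2]
  P={0,1,4}:  v_{0} + v_{1} + v_{4} = v_{3} ; sig = [3:1]

Sorted signature multiset PRS(X):
    [2:]
    [2:]
    [2:1]
    [2:1,1]
    [2:1,1]
    [2:1,2]
    [3:1]


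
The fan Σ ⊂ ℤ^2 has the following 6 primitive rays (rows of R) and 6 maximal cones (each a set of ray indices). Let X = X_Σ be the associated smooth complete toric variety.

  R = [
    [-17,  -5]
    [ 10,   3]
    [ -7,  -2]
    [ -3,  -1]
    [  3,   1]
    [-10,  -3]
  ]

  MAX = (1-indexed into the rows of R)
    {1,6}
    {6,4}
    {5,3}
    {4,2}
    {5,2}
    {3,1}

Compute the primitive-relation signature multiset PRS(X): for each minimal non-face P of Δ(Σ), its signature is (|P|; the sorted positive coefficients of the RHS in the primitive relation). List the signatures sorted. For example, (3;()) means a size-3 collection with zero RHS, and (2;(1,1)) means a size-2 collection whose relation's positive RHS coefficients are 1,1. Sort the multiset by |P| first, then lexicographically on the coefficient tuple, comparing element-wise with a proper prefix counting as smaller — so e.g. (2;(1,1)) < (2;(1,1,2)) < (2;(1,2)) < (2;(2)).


Σ has 9 primitive collections:

  • {2,6}:  v_{2} + v_{6} = 0  so sig = (2;())
  • {4,5}:  v_{4} + v_{5} = 0  so sig = (2;())
  • {1,2}:  v_{1} + v_{2} = v_{3}  so sig = (2;(1))
  • {2,3}:  v_{2} + v_{3} = v_{5}  so sig = (2;(1))
  • {3,4}:  v_{3} + v_{4} = v_{6}  so sig = (2;(1))
  • {3,6}:  v_{3} + v_{6} = v_{1}  so sig = (2;(1))
  • {5,6}:  v_{5} + v_{6} = v_{3}  so sig = (2;(1))
  • {1,4}:  v_{1} + v_{4} = 2·v_{6}  so sig = (2;(2))
  • {1,5}:  v_{1} + v_{5} = 2·v_{3}  so sig = (2;(2))

so the primitive-relation signature multiset is
[(2;()), (2;()), (2;(1)), (2;(1)), (2;(1)), (2;(1)), (2;(1)), (2;(2)), (2;(2))]


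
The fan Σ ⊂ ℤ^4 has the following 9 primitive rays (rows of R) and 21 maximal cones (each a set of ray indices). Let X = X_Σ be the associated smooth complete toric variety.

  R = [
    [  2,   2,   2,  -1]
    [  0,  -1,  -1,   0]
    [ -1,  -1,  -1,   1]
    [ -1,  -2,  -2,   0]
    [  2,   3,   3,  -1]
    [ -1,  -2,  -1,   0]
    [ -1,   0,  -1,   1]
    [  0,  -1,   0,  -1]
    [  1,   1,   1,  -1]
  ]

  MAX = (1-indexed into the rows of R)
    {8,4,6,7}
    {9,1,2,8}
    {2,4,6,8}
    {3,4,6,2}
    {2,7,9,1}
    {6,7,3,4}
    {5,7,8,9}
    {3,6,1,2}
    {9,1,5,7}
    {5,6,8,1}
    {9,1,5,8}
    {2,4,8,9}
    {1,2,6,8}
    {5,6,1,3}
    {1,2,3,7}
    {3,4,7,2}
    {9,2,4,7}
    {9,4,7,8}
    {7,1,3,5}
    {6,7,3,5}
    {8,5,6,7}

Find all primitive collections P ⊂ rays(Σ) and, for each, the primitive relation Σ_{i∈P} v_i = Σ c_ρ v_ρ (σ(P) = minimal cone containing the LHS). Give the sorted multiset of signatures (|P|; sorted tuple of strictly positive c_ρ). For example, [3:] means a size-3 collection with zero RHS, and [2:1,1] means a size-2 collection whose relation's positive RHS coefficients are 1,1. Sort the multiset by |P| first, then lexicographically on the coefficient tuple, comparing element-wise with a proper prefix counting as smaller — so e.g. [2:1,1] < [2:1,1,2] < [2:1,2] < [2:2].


The 10 primitive collections of Σ (r=9, n=4):

  • {3,9}:  v_{3} + v_{9} = 0  ⇒ sig = [2:]
  • {2,5}:  v_{2} + v_{5} = v_{1}  ⇒ sig = [2:1]
  • {3,8}:  v_{3} + v_{8} = v_{6}  ⇒ sig = [2:1]
  • {4,5}:  v_{4} + v_{5} = v_{9}  ⇒ sig = [2:1]
  • {6,9}:  v_{6} + v_{9} = v_{8}  ⇒ sig = [2:1]
  • {1,4}:  v_{1} + v_{4} = v_{2} + v_{9}  ⇒ sig = [2:1,1]
  • {1,6,7}:  v_{1} + v_{6} + v_{7} = 0  ⇒ sig = [3:]
  • {1,7,8}:  v_{1} + v_{7} + v_{8} = v_{9}  ⇒ sig = [3:1]
  • {2,7,8}:  v_{2} + v_{7} + v_{8} = v_{4}  ⇒ sig = [3:1]
  • {2,6,7}:  v_{2} + v_{6} + v_{7} = v_{3} + v_{4}  ⇒ sig = [3:1,1]

Sorted signature multiset PRS(X):
    [2:]
    [2:1]
    [2:1]
    [2:1]
    [2:1]
    [2:1,1]
    [3:]
    [3:1]
    [3:1]
    [3:1,1]


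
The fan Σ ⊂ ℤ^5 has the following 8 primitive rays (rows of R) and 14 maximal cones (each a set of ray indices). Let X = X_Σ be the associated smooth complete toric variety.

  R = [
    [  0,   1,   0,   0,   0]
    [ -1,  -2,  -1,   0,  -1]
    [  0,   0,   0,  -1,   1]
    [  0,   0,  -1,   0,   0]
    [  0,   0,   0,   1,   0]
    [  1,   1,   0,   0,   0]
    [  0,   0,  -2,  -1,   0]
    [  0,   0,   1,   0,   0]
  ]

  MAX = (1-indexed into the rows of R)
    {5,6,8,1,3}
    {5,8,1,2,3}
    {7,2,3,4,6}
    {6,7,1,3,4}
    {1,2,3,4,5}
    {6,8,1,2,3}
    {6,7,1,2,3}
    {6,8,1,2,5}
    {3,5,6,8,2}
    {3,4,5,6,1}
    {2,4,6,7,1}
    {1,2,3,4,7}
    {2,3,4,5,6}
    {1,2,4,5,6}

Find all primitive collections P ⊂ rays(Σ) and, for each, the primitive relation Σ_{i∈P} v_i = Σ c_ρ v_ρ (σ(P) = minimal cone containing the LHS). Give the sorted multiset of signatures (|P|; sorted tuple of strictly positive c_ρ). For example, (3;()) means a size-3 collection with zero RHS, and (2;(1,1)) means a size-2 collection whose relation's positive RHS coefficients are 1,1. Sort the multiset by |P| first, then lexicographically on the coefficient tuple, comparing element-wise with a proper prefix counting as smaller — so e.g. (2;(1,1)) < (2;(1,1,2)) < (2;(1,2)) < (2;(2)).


|primitive collections| = 5. Relations:

  {4,8}:  v_{4} + v_{8} = 0  →  sig = (2;())
  {7,8}:  v_{7} + v_{8} = v_{1} + v_{2} + v_{3} + v_{6}  →  sig = (2;(1,1,1,1))
  {5,7}:  v_{5} + v_{7} = 2·v_{4}  →  sig = (2;(2))
  {1,2,3,4,6}:  v_{1} + v_{2} + v_{3} + v_{4} + v_{6} = v_{7}  →  sig = (5;(1))
  {1,2,3,5,6}:  v_{1} + v_{2} + v_{3} + v_{5} + v_{6} = v_{4}  →  sig = (5;(1))

Sorted signature multiset PRS(X):
{ (2;()),  (2;(1,1,1,1)),  (2;(2)),  (5;(1)) ×2 }


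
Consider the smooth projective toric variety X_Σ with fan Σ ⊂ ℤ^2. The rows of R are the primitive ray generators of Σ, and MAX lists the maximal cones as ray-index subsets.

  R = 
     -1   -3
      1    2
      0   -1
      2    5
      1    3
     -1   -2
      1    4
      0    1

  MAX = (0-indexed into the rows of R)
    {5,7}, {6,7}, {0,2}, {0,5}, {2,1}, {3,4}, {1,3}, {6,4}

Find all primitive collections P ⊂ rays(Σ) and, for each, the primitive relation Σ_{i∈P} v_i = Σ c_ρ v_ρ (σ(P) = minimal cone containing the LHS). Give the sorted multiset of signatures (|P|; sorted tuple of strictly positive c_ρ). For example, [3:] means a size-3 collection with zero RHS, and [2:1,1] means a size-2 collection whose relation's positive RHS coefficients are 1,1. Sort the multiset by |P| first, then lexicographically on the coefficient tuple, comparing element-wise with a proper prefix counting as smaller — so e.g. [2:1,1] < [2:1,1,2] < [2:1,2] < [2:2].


Primitive collections (20):

  {0,4}:  v_{0} + v_{4} = 0  ⟹  sig = [2:]
  {1,5}:  v_{1} + v_{5} = 0  ⟹  sig = [2:]
  {2,7}:  v_{2} + v_{7} = 0  ⟹  sig = [2:]
  {0,1}:  v_{0} + v_{1} = v_{2}  ⟹  sig = [2:1]
  {0,3}:  v_{0} + v_{3} = v_{1}  ⟹  sig = [2:1]
  {0,6}:  v_{0} + v_{6} = v_{7}  ⟹  sig = [2:1]
  {0,7}:  v_{0} + v_{7} = v_{5}  ⟹  sig = [2:1]
  {1,4}:  v_{1} + v_{4} = v_{3}  ⟹  sig = [2:1]
  {1,7}:  v_{1} + v_{7} = v_{4}  ⟹  sig = [2:1]
  {2,4}:  v_{2} + v_{4} = v_{1}  ⟹  sig = [2:1]
  {2,5}:  v_{2} + v_{5} = v_{0}  ⟹  sig = [2:1]
  {2,6}:  v_{2} + v_{6} = v_{4}  ⟹  sig = [2:1]
  {3,5}:  v_{3} + v_{5} = v_{4}  ⟹  sig = [2:1]
  {4,5}:  v_{4} + v_{5} = v_{7}  ⟹  sig = [2:1]
  {4,7}:  v_{4} + v_{7} = v_{6}  ⟹  sig = [2:1]
  {1,6}:  v_{1} + v_{6} = 2·v_{4}  ⟹  sig = [2:2]
  {2,3}:  v_{2} + v_{3} = 2·v_{1}  ⟹  sig = [2:2]
  {3,7}:  v_{3} + v_{7} = 2·v_{4}  ⟹  sig = [2:2]
  {5,6}:  v_{5} + v_{6} = 2·v_{7}  ⟹  sig = [2:2]
  {3,6}:  v_{3} + v_{6} = 3·v_{4}  ⟹  sig = [2:3]

Sorted signature multiset PRS(X):
{ [2:] ×3,  [2:1] ×12,  [2:2] ×4,  [2:3] }


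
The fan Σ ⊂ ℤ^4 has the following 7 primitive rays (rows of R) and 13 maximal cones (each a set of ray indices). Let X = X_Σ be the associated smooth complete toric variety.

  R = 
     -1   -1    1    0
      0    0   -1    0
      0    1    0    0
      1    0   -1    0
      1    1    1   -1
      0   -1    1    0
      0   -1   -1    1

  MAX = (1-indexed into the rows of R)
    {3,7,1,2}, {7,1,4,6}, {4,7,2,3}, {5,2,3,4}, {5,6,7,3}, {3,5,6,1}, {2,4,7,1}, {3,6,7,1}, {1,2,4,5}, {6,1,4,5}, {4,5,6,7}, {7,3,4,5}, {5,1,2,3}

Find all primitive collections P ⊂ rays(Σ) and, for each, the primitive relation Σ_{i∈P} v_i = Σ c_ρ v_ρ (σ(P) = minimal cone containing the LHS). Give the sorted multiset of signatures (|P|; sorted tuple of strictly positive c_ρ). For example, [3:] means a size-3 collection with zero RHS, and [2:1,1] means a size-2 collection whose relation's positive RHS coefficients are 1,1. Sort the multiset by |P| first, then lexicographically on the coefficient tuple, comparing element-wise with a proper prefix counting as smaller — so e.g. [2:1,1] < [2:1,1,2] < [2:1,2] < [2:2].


|primitive collections| = 5. Relations:

  {2,6}:  v_{2} + v_{6} = v_{1} + v_{4}  ⟹  sig = [2:1,1]
  {1,3,4}:  v_{1} + v_{3} + v_{4} = 0  ⟹  sig = [3:]
  {1,5,7}:  v_{1} + v_{5} + v_{7} = v_{6}  ⟹  sig = [3:1]
  {2,5,7}:  v_{2} + v_{5} + v_{7} = v_{4}  ⟹  sig = [3:1]
  {3,4,6}:  v_{3} + v_{4} + v_{6} = v_{5} + v_{7}  ⟹  sig = [3:1,1]

Sorted signature multiset PRS(X):
    [2:1,1]
    [3:]
    [3:1]
    [3:1]
    [3:1,1]


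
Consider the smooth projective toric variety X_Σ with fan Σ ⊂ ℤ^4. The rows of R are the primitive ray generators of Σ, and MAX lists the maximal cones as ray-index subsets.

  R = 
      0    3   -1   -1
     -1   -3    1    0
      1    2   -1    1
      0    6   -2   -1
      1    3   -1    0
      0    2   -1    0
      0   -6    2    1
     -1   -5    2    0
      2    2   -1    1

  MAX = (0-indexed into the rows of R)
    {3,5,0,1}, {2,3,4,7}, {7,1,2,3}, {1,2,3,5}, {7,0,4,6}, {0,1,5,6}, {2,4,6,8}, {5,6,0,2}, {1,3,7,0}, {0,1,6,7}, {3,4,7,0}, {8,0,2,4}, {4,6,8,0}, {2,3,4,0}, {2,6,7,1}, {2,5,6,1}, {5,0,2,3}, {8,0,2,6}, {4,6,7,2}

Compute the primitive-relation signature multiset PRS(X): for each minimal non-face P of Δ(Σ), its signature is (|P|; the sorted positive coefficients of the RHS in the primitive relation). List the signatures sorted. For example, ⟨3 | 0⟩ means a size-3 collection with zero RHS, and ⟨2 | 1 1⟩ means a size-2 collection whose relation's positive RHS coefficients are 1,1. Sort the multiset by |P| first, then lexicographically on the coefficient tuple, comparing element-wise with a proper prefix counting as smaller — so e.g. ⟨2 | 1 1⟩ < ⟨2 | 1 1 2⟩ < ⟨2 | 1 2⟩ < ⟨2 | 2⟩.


11 minimal non-faces of Δ(Σ) (on 9 rays):

  • {1,4}:  v_{1} + v_{4} = 0  ⟹  sig = ⟨2 | 0⟩
  • {3,6}:  v_{3} + v_{6} = 0  ⟹  sig = ⟨2 | 0⟩
  • {5,7}:  v_{5} + v_{7} = v_{1}  ⟹  sig = ⟨2 | 1⟩
  • {4,5}:  v_{4} + v_{5} = v_{0} + v_{2}  ⟹  sig = ⟨2 | 1 1⟩
  • {7,8}:  v_{7} + v_{8} = v_{4} + v_{6}  ⟹  sig = ⟨2 | 1 1⟩
  • {1,8}:  v_{1} + v_{8} = v_{0} + v_{2} + v_{6}  ⟹  sig = ⟨2 | 1 1 1⟩
  • {3,8}:  v_{3} + v_{8} = v_{0} + v_{2} + v_{4}  ⟹  sig = ⟨2 | 1 1 1⟩
  • {5,8}:  v_{5} + v_{8} = 2·v_{0} + 2·v_{2} + v_{6}  ⟹  sig = ⟨2 | 1 2 2⟩
  • {0,2,7}:  v_{0} + v_{2} + v_{7} = 0  ⟹  sig = ⟨3 | 0⟩
  • {0,1,2}:  v_{0} + v_{1} + v_{2} = v_{5}  ⟹  sig = ⟨3 | 1⟩
  • {0,2,4,6}:  v_{0} + v_{2} + v_{4} + v_{6} = v_{8}  ⟹  sig = ⟨4 | 1⟩

so the primitive-relation signature multiset is
    |P|=2: 8 collections, coeffs (), (), (1), (1,1), (1,1), (1,1,1), (1,1,1), (1,2,2)
    |P|=3: 2 collections, coeffs (), (1)
    |P|=4: 1 collection, coeffs (1)


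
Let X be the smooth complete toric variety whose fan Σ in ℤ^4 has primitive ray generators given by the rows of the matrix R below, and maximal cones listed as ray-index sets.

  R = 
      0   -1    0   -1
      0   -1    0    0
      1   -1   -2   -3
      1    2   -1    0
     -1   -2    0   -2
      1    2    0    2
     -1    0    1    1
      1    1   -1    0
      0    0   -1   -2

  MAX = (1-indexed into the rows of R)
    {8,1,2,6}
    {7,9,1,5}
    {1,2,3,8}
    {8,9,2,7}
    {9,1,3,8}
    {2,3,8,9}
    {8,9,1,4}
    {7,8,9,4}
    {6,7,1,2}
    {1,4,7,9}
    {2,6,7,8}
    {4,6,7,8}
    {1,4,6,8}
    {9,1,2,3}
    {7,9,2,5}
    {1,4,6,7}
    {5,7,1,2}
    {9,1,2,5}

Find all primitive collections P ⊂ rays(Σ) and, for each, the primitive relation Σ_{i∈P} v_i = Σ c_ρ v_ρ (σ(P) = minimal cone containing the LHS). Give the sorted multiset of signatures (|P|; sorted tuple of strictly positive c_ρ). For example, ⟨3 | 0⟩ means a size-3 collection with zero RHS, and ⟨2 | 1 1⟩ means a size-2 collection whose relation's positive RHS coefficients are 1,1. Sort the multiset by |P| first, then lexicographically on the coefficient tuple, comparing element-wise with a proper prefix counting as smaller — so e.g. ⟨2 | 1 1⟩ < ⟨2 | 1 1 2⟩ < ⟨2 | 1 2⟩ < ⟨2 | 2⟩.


|primitive collections| = 12. Relations:

  • {5,6}:  v_{5} + v_{6} = 0 — sig = ⟨2 | 0⟩
  • {2,4}:  v_{2} + v_{4} = v_{8} — sig = ⟨2 | 1⟩
  • {4,5}:  v_{4} + v_{5} = v_{9} — sig = ⟨2 | 1⟩
  • {6,9}:  v_{6} + v_{9} = v_{4} — sig = ⟨2 | 1⟩
  • {3,7}:  v_{3} + v_{7} = v_{2} + v_{9} — sig = ⟨2 | 1 1⟩
  • {5,8}:  v_{5} + v_{8} = v_{2} + v_{9} — sig = ⟨2 | 1 1⟩
  • {3,4}:  v_{3} + v_{4} = v_{1} + 2·v_{8} + v_{9} — sig = ⟨2 | 1 1 2⟩
  • {3,6}:  v_{3} + v_{6} = v_{1} + 2·v_{8} — sig = ⟨2 | 1 2⟩
  • {3,5}:  v_{3} + v_{5} = v_{1} + 2·v_{2} + 2·v_{9} — sig = ⟨2 | 1 2 2⟩
  • {1,7,8}:  v_{1} + v_{7} + v_{8} = 0 — sig = ⟨3 | 0⟩
  • {1,2,7,9}:  v_{1} + v_{2} + v_{7} + v_{9} = v_{5} — sig = ⟨4 | 1⟩
  • {1,2,8,9}:  v_{1} + v_{2} + v_{8} + v_{9} = v_{3} — sig = ⟨4 | 1⟩

Signatures (|P|; sorted positive RHS coefficients), sorted:
    |P|=2: 9 collections, coeffs (), (1), (1), (1), (1,1), (1,1), (1,1,2), (1,2), (1,2,2)
    |P|=3: 1 collection, coeffs ()
    |P|=4: 2 collections, coeffs (1), (1)


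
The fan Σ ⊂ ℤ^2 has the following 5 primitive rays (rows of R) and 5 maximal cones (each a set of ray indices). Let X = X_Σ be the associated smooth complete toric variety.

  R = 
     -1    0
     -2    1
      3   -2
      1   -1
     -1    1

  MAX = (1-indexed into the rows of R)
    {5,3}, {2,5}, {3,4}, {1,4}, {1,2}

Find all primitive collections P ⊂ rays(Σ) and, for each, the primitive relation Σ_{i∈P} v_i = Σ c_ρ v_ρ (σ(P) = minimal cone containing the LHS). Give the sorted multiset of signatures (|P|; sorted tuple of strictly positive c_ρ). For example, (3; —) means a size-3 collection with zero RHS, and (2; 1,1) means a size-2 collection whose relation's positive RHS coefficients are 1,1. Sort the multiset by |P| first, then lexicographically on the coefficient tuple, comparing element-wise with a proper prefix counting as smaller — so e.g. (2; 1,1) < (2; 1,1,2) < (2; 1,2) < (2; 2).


5 minimal non-faces of Δ(Σ) (on 5 rays):

  P={4,5}:  v_{4} + v_{5} = 0  so sig = (2; —)
  P={1,5}:  v_{1} + v_{5} = v_{2}  so sig = (2; 1)
  P={2,3}:  v_{2} + v_{3} = v_{4}  so sig = (2; 1)
  P={2,4}:  v_{2} + v_{4} = v_{1}  so sig = (2; 1)
  P={1,3}:  v_{1} + v_{3} = 2·v_{4}  so sig = (2; 2)

Sorted signature multiset PRS(X):
    (2; —)
    (2; 1)
    (2; 1)
    (2; 1)
    (2; 2)


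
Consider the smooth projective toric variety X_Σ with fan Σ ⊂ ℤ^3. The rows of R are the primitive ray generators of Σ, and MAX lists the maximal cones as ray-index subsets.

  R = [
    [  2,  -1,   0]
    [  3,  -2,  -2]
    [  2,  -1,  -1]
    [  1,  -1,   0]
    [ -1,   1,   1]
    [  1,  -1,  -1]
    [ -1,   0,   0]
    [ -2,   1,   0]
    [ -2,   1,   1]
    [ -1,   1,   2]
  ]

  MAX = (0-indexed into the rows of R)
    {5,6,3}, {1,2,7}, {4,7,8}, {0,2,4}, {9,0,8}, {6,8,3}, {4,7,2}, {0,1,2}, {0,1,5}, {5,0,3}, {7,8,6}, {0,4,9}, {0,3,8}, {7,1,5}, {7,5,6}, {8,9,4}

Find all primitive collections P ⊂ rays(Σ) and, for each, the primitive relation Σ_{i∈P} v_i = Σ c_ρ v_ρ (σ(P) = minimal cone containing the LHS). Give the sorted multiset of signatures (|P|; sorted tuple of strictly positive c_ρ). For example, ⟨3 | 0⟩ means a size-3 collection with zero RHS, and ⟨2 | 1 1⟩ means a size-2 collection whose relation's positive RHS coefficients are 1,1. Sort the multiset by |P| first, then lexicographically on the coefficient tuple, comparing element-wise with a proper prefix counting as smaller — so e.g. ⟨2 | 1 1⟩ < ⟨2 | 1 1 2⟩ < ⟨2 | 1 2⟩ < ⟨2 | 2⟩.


Δ(Σ) — 10 vertices, 22 min non-faces:

  {0,7}:  v_{0} + v_{7} = 0  ⇒ sig = ⟨2 | 0⟩
  {2,8}:  v_{2} + v_{8} = 0  ⇒ sig = ⟨2 | 0⟩
  {4,5}:  v_{4} + v_{5} = 0  ⇒ sig = ⟨2 | 0⟩
  {0,6}:  v_{0} + v_{6} = v_{3}  ⇒ sig = ⟨2 | 1⟩
  {1,4}:  v_{1} + v_{4} = v_{2}  ⇒ sig = ⟨2 | 1⟩
  {1,8}:  v_{1} + v_{8} = v_{5}  ⇒ sig = ⟨2 | 1⟩
  {1,9}:  v_{1} + v_{9} = v_{0}  ⇒ sig = ⟨2 | 1⟩
  {2,5}:  v_{2} + v_{5} = v_{1}  ⇒ sig = ⟨2 | 1⟩
  {2,6}:  v_{2} + v_{6} = v_{5}  ⇒ sig = ⟨2 | 1⟩
  {3,7}:  v_{3} + v_{7} = v_{6}  ⇒ sig = ⟨2 | 1⟩
  {4,6}:  v_{4} + v_{6} = v_{8}  ⇒ sig = ⟨2 | 1⟩
  {5,8}:  v_{5} + v_{8} = v_{6}  ⇒ sig = ⟨2 | 1⟩
  {2,3}:  v_{2} + v_{3} = v_{0} + v_{5}  ⇒ sig = ⟨2 | 1 1⟩
  {2,9}:  v_{2} + v_{9} = v_{0} + v_{4}  ⇒ sig = ⟨2 | 1 1⟩
  {3,4}:  v_{3} + v_{4} = v_{0} + v_{8}  ⇒ sig = ⟨2 | 1 1⟩
  {5,9}:  v_{5} + v_{9} = v_{0} + v_{8}  ⇒ sig = ⟨2 | 1 1⟩
  {7,9}:  v_{7} + v_{9} = v_{4} + v_{8}  ⇒ sig = ⟨2 | 1 1⟩
  {1,3}:  v_{1} + v_{3} = v_{0} + 2·v_{5}  ⇒ sig = ⟨2 | 1 2⟩
  {6,9}:  v_{6} + v_{9} = v_{0} + 2·v_{8}  ⇒ sig = ⟨2 | 1 2⟩
  {1,6}:  v_{1} + v_{6} = 2·v_{5}  ⇒ sig = ⟨2 | 2⟩
  {3,9}:  v_{3} + v_{9} = 2·v_{0} + 2·v_{8}  ⇒ sig = ⟨2 | 2 2⟩
  {0,4,8}:  v_{0} + v_{4} + v_{8} = v_{9}  ⇒ sig = ⟨3 | 1⟩

Hence PRS(X_Σ) =
    ⟨2 | 0⟩
    ⟨2 | 0⟩
    ⟨2 | 0⟩
    ⟨2 | 1⟩
    ⟨2 | 1⟩
    ⟨2 | 1⟩
    ⟨2 | 1⟩
    ⟨2 | 1⟩
    ⟨2 | 1⟩
    ⟨2 | 1⟩
    ⟨2 | 1⟩
    ⟨2 | 1⟩
    ⟨2 | 1 1⟩
    ⟨2 | 1 1⟩
    ⟨2 | 1 1⟩
    ⟨2 | 1 1⟩
    ⟨2 | 1 1⟩
    ⟨2 | 1 2⟩
    ⟨2 | 1 2⟩
    ⟨2 | 2⟩
    ⟨2 | 2 2⟩
    ⟨3 | 1⟩


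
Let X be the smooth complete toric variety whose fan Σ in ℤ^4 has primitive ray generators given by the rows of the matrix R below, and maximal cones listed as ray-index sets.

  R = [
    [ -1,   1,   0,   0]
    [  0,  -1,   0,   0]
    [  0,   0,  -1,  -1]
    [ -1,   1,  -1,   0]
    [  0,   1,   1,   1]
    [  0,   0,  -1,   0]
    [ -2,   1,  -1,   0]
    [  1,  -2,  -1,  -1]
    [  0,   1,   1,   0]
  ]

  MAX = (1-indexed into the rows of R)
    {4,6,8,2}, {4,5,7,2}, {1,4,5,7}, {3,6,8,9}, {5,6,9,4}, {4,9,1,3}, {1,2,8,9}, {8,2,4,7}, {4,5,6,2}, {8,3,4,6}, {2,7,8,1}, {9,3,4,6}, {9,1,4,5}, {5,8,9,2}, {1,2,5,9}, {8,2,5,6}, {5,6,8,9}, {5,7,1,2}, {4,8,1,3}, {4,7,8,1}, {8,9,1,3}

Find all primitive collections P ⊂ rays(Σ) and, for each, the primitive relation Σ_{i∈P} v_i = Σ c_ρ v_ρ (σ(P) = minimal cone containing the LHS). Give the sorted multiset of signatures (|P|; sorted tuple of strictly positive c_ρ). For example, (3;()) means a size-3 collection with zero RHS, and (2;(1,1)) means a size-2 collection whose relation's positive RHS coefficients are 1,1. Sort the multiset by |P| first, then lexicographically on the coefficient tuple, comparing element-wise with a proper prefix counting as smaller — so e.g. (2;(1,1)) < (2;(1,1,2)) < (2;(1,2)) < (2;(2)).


13 minimal non-faces of Δ(Σ) (on 9 rays):

  {1,6}:  v_{1} + v_{6} = v_{4}  so sig = (2;(1))
  {2,3}:  v_{2} + v_{3} = v_{1} + v_{8}  so sig = (2;(1,1))
  {3,5}:  v_{3} + v_{5} = v_{6} + v_{9}  so sig = (2;(1,1))
  {3,7}:  v_{3} + v_{7} = 2·v_{1} + v_{4} + v_{8}  so sig = (2;(1,1,2))
  {6,7}:  v_{6} + v_{7} = v_{2} + 2·v_{4}  so sig = (2;(1,2))
  {7,9}:  v_{7} + v_{9} = 2·v_{1}  so sig = (2;(2))
  {1,5,8}:  v_{1} + v_{5} + v_{8} = 0  so sig = (3;())
  {2,6,9}:  v_{2} + v_{6} + v_{9} = 0  so sig = (3;())
  {1,2,4}:  v_{1} + v_{2} + v_{4} = v_{7}  so sig = (3;(1))
  {2,4,9}:  v_{2} + v_{4} + v_{9} = v_{1}  so sig = (3;(1))
  {4,5,8}:  v_{4} + v_{5} + v_{8} = v_{6}  so sig = (3;(1))
  {4,8,9}:  v_{4} + v_{8} + v_{9} = v_{3}  so sig = (3;(1))
  {5,7,8}:  v_{5} + v_{7} + v_{8} = v_{2} + v_{4}  so sig = (3;(1,1))

Hence PRS(X_Σ) =
    |P|=2: 6 collections, coeffs (1), (1,1), (1,1), (1,1,2), (1,2), (2)
    |P|=3: 7 collections, coeffs (), (), (1), (1), (1), (1), (1,1)


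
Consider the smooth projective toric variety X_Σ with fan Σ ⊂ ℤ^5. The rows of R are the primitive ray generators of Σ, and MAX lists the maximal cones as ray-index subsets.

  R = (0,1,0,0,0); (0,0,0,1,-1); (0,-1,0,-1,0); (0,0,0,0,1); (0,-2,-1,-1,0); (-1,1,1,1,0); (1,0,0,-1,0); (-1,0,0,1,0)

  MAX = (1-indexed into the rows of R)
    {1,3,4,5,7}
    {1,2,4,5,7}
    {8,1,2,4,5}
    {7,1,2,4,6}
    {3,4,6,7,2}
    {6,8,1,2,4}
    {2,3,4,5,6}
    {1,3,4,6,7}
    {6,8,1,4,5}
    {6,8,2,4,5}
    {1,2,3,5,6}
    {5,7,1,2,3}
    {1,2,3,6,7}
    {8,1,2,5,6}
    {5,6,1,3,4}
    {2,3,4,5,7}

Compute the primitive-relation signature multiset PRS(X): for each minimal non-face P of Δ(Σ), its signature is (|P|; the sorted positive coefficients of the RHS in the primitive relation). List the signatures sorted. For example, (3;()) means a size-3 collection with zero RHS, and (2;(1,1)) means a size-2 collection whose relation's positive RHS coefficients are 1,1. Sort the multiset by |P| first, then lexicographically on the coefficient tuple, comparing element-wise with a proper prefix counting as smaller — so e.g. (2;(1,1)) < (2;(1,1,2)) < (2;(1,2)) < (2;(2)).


5 collections generate NE(X_Σ); each relation:

  P = {7,8}:  v_{7} + v_{8} = 0 — sig = (2;())
  P = {3,8}:  v_{3} + v_{8} = v_{5} + v_{6} — sig = (2;(1,1))
  P = {5,6,7}:  v_{5} + v_{6} + v_{7} = v_{3} — sig = (3;(1))
  P = {1,2,3,4}:  v_{1} + v_{2} + v_{3} + v_{4} = 0 — sig = (4;())
  P = {1,2,4,5,6}:  v_{1} + v_{2} + v_{4} + v_{5} + v_{6} = v_{8} — sig = (5;(1))

Signatures (|P|; sorted positive RHS coefficients), sorted:
[(2;()), (2;(1,1)), (3;(1)), (4;()), (5;(1))]


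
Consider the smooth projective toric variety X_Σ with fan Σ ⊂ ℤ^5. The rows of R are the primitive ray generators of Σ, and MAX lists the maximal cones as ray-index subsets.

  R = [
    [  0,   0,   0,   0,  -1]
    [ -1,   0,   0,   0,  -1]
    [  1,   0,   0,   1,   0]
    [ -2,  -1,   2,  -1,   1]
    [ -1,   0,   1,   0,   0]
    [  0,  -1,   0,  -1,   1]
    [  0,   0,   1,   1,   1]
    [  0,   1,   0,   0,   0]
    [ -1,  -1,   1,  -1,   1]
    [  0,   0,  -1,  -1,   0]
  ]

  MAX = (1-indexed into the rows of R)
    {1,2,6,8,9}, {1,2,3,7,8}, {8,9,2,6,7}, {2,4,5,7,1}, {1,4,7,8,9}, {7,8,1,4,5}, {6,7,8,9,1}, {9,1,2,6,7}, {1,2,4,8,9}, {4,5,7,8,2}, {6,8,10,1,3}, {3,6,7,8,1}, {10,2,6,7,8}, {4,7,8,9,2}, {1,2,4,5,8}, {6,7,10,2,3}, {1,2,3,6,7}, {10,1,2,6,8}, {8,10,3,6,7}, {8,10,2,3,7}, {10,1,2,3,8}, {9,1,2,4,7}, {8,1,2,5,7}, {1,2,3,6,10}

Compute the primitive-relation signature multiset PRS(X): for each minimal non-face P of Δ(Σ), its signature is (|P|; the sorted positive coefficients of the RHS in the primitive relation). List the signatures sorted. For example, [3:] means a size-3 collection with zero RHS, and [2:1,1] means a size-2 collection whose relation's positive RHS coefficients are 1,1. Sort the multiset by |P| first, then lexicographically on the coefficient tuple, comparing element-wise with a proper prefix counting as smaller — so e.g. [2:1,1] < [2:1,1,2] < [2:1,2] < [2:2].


Σ has 14 primitive collections:

  P = {5,6}:  v_{5} + v_{6} = v_{9}  ⟹  sig = [2:1]
  P = {5,9}:  v_{5} + v_{9} = v_{4}  ⟹  sig = [2:1]
  P = {3,5}:  v_{3} + v_{5} = v_{1} + v_{7}  ⟹  sig = [2:1,1]
  P = {3,4}:  v_{3} + v_{4} = v_{1} + v_{7} + v_{9}  ⟹  sig = [2:1,1,1]
  P = {3,9}:  v_{3} + v_{9} = v_{1} + v_{6} + v_{7}  ⟹  sig = [2:1,1,1]
  P = {5,10}:  v_{5} + v_{10} = v_{2} + v_{6} + v_{8}  ⟹  sig = [2:1,1,1]
  P = {4,10}:  v_{4} + v_{10} = v_{2} + v_{6} + v_{8} + v_{9}  ⟹  sig = [2:1,1,1,1]
  P = {9,10}:  v_{9} + v_{10} = v_{2} + 2·v_{6} + v_{8}  ⟹  sig = [2:1,1,2]
  P = {4,6}:  v_{4} + v_{6} = 2·v_{9}  ⟹  sig = [2:2]
  P = {1,7,10}:  v_{1} + v_{7} + v_{10} = 0  ⟹  sig = [3:]
  P = {2,3,6,8}:  v_{2} + v_{3} + v_{6} + v_{8} = 0  ⟹  sig = [4:]
  P = {1,2,6,7,8}:  v_{1} + v_{2} + v_{6} + v_{7} + v_{8} = v_{5}  ⟹  sig = [5:1]
  P = {1,2,7,8,9}:  v_{1} + v_{2} + v_{7} + v_{8} + v_{9} = 2·v_{5}  ⟹  sig = [5:2]
  P = {1,2,4,7,8}:  v_{1} + v_{2} + v_{4} + v_{7} + v_{8} = 3·v_{5}  ⟹  sig = [5:3]

Sorted signature multiset PRS(X):
{ [2:1] ×2,  [2:1,1],  [2:1,1,1] ×3,  [2:1,1,1,1],  [2:1,1,2],  [2:2],  [3:],  [4:],  [5:1],  [5:2],  [5:3] }


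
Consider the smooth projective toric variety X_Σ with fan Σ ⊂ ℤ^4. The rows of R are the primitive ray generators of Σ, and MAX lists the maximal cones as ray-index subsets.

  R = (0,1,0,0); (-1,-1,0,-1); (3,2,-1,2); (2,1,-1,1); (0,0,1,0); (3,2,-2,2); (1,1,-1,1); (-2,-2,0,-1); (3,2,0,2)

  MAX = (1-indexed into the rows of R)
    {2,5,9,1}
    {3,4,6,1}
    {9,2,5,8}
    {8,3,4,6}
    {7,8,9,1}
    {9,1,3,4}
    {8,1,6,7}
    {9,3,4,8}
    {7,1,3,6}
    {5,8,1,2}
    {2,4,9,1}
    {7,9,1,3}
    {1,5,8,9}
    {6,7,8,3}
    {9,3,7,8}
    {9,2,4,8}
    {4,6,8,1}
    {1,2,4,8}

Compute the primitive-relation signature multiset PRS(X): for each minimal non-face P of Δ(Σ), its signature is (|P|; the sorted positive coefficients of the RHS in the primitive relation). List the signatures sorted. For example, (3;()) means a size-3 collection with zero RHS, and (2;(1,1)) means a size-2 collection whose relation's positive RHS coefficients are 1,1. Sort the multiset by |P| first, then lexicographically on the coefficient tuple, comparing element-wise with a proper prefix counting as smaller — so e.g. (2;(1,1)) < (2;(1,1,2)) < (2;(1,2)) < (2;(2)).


Δ(Σ) — 9 vertices, 12 min non-faces:

  P={2,3}:  v_{2} + v_{3} = v_{4}  ⇒ sig = (2;(1))
  P={3,5}:  v_{3} + v_{5} = v_{9}  ⇒ sig = (2;(1))
  P={4,7}:  v_{4} + v_{7} = v_{6}  ⇒ sig = (2;(1))
  P={5,6}:  v_{5} + v_{6} = v_{3}  ⇒ sig = (2;(1))
  P={4,5}:  v_{4} + v_{5} = v_{2} + v_{9}  ⇒ sig = (2;(1,1))
  P={2,7}:  v_{2} + v_{7} = v_{1} + v_{4} + v_{8}  ⇒ sig = (2;(1,1,1))
  P={5,7}:  v_{5} + v_{7} = v_{1} + v_{8} + v_{9}  ⇒ sig = (2;(1,1,1))
  P={2,6}:  v_{2} + v_{6} = v_{1} + 2·v_{4} + v_{8}  ⇒ sig = (2;(1,1,2))
  P={6,9}:  v_{6} + v_{9} = 2·v_{3}  ⇒ sig = (2;(2))
  P={1,3,8}:  v_{1} + v_{3} + v_{8} = v_{7}  ⇒ sig = (3;(1))
  P={1,2,8,9}:  v_{1} + v_{2} + v_{8} + v_{9} = 0  ⇒ sig = (4;())
  P={1,4,8,9}:  v_{1} + v_{4} + v_{8} + v_{9} = v_{3}  ⇒ sig = (4;(1))

Sorted signature multiset PRS(X):
[(2;(1)), (2;(1)), (2;(1)), (2;(1)), (2;(1,1)), (2;(1,1,1)), (2;(1,1,1)), (2;(1,1,2)), (2;(2)), (3;(1)), (4;()), (4;(1))]


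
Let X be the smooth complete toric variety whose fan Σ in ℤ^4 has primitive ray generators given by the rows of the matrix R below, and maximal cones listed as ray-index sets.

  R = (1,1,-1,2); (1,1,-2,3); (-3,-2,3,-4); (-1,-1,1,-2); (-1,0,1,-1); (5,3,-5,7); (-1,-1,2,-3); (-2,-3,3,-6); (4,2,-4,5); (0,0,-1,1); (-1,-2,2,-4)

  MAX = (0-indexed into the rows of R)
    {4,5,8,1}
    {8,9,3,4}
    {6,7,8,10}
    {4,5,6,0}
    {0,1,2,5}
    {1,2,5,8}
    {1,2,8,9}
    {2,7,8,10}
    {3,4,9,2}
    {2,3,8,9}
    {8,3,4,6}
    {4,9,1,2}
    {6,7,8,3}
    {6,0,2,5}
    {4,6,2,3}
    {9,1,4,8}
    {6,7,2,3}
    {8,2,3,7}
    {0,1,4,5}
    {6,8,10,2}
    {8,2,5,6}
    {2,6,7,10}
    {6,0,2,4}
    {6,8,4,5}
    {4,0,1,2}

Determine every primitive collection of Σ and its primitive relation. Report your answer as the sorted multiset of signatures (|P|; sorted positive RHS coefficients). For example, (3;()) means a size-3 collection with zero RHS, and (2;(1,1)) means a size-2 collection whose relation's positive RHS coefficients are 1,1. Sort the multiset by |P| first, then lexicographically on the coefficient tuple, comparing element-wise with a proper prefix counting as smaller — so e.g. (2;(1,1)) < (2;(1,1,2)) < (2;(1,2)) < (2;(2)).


|primitive collections| = 23. Relations:

  • {0,3}:  v_{0} + v_{3} = 0  →  sig = (2;())
  • {1,6}:  v_{1} + v_{6} = 0  →  sig = (2;())
  • {0,7}:  v_{0} + v_{7} = v_{10}  →  sig = (2;(1))
  • {0,8}:  v_{0} + v_{8} = v_{5}  →  sig = (2;(1))
  • {0,9}:  v_{0} + v_{9} = v_{1}  →  sig = (2;(1))
  • {1,3}:  v_{1} + v_{3} = v_{9}  →  sig = (2;(1))
  • {3,5}:  v_{3} + v_{5} = v_{8}  →  sig = (2;(1))
  • {3,10}:  v_{3} + v_{10} = v_{7}  →  sig = (2;(1))
  • {6,9}:  v_{6} + v_{9} = v_{3}  →  sig = (2;(1))
  • {4,10}:  v_{4} + v_{10} = v_{3} + v_{6}  →  sig = (2;(1,1))
  • {5,7}:  v_{5} + v_{7} = v_{8} + v_{10}  →  sig = (2;(1,1))
  • {5,9}:  v_{5} + v_{9} = v_{1} + v_{8}  →  sig = (2;(1,1))
  • {0,10}:  v_{0} + v_{10} = v_{2} + v_{6} + v_{8}  →  sig = (2;(1,1,1))
  • {1,10}:  v_{1} + v_{10} = v_{2} + v_{3} + v_{8}  →  sig = (2;(1,1,1))
  • {1,7}:  v_{1} + v_{7} = v_{2} + 2·v_{3} + v_{8}  →  sig = (2;(1,1,2))
  • {5,10}:  v_{5} + v_{10} = v_{2} + v_{6} + 2·v_{8}  →  sig = (2;(1,1,2))
  • {9,10}:  v_{9} + v_{10} = v_{2} + 2·v_{3} + v_{8}  →  sig = (2;(1,1,2))
  • {7,9}:  v_{7} + v_{9} = v_{2} + 3·v_{3} + v_{8}  →  sig = (2;(1,1,3))
  • {4,7}:  v_{4} + v_{7} = 2·v_{3} + v_{6}  →  sig = (2;(1,2))
  • {2,4,8}:  v_{2} + v_{4} + v_{8} = 0  →  sig = (3;())
  • {2,4,5}:  v_{2} + v_{4} + v_{5} = v_{0}  →  sig = (3;(1))
  • {2,3,6,8}:  v_{2} + v_{3} + v_{6} + v_{8} = v_{10}  →  sig = (4;(1))
  • {2,6,7,8}:  v_{2} + v_{6} + v_{7} + v_{8} = 2·v_{10}  →  sig = (4;(2))

so the primitive-relation signature multiset is
    |P|=2: 19 collections, coeffs (), (), (1), (1), (1), (1), (1), (1), (1), (1,1), (1,1), (1,1), (1,1,1), (1,1,1), (1,1,2), (1,1,2), (1,1,2), (1,1,3), (1,2)
    |P|=3: 2 collections, coeffs (), (1)
    |P|=4: 2 collections, coeffs (1), (2)


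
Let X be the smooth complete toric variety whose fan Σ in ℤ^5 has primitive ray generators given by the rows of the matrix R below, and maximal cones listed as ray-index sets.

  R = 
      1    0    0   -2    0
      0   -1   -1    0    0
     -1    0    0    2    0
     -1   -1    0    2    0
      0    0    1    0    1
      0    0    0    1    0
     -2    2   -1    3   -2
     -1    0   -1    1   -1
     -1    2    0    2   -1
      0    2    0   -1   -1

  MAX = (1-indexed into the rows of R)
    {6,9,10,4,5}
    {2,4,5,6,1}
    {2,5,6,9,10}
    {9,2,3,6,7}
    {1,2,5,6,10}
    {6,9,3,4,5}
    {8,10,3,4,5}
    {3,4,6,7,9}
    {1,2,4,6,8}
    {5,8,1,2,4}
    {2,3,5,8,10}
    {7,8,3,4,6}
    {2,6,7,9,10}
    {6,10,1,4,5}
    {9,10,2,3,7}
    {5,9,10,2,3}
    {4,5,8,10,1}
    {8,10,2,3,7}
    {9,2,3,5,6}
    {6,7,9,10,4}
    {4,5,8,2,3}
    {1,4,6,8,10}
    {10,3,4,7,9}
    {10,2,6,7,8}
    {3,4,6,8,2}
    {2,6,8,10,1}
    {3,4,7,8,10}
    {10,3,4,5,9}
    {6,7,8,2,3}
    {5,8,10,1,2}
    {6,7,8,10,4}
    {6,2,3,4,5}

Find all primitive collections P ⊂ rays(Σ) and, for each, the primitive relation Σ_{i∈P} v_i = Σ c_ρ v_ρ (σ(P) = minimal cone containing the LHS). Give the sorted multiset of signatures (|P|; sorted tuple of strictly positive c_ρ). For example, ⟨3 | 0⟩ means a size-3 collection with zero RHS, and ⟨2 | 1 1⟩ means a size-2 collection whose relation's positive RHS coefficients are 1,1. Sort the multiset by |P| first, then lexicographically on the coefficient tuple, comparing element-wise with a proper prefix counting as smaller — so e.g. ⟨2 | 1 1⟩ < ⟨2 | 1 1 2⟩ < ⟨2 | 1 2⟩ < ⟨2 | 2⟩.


10 minimal non-faces of Δ(Σ) (on 10 rays):

  • {1,3}:  v_{1} + v_{3} = 0 ; sig = ⟨2 | 0⟩
  • {8,9}:  v_{8} + v_{9} = v_{7} ; sig = ⟨2 | 1⟩
  • {1,9}:  v_{1} + v_{9} = v_{6} + v_{10} ; sig = ⟨2 | 1 1⟩
  • {1,7}:  v_{1} + v_{7} = v_{6} + v_{8} + v_{10} ; sig = ⟨2 | 1 1 1⟩
  • {5,7}:  v_{5} + v_{7} = 2·v_{3} + v_{10} ; sig = ⟨2 | 1 2⟩
  • {2,4,10}:  v_{2} + v_{4} + v_{10} = v_{8} ; sig = ⟨3 | 1⟩
  • {3,6,10}:  v_{3} + v_{6} + v_{10} = v_{9} ; sig = ⟨3 | 1⟩
  • {5,6,8}:  v_{5} + v_{6} + v_{8} = v_{3} ; sig = ⟨3 | 1⟩
  • {2,4,9}:  v_{2} + v_{4} + v_{9} = v_{3} + v_{6} + v_{8} ; sig = ⟨3 | 1 1 1⟩
  • {2,4,7}:  v_{2} + v_{4} + v_{7} = v_{3} + v_{6} + 2·v_{8} ; sig = ⟨3 | 1 1 2⟩

so the primitive-relation signature multiset is
{ ⟨2 | 0⟩,  ⟨2 | 1⟩,  ⟨2 | 1 1⟩,  ⟨2 | 1 1 1⟩,  ⟨2 | 1 2⟩,  ⟨3 | 1⟩ ×3,  ⟨3 | 1 1 1⟩,  ⟨3 | 1 1 2⟩ }


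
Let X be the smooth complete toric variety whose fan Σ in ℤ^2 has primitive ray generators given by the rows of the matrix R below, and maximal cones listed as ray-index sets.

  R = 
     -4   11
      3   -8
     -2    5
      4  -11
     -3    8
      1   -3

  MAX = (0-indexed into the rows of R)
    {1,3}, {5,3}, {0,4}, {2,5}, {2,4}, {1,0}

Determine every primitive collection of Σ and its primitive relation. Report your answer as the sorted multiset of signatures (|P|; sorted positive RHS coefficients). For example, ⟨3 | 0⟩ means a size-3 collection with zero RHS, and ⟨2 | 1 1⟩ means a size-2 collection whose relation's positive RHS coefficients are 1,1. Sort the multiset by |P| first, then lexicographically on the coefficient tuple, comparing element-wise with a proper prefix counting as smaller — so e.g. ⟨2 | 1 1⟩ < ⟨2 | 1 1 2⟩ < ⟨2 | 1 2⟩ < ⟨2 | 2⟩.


9 minimal non-faces of Δ(Σ) (on 6 rays):

  {0,3}:  v_{0} + v_{3} = 0 — sig = ⟨2 | 0⟩
  {1,4}:  v_{1} + v_{4} = 0 — sig = ⟨2 | 0⟩
  {0,5}:  v_{0} + v_{5} = v_{4} — sig = ⟨2 | 1⟩
  {1,2}:  v_{1} + v_{2} = v_{5} — sig = ⟨2 | 1⟩
  {1,5}:  v_{1} + v_{5} = v_{3} — sig = ⟨2 | 1⟩
  {3,4}:  v_{3} + v_{4} = v_{5} — sig = ⟨2 | 1⟩
  {4,5}:  v_{4} + v_{5} = v_{2} — sig = ⟨2 | 1⟩
  {0,2}:  v_{0} + v_{2} = 2·v_{4} — sig = ⟨2 | 2⟩
  {2,3}:  v_{2} + v_{3} = 2·v_{5} — sig = ⟨2 | 2⟩

Sorted signature multiset PRS(X):
    ⟨2 | 0⟩
    ⟨2 | 0⟩
    ⟨2 | 1⟩
    ⟨2 | 1⟩
    ⟨2 | 1⟩
    ⟨2 | 1⟩
    ⟨2 | 1⟩
    ⟨2 | 2⟩
    ⟨2 | 2⟩


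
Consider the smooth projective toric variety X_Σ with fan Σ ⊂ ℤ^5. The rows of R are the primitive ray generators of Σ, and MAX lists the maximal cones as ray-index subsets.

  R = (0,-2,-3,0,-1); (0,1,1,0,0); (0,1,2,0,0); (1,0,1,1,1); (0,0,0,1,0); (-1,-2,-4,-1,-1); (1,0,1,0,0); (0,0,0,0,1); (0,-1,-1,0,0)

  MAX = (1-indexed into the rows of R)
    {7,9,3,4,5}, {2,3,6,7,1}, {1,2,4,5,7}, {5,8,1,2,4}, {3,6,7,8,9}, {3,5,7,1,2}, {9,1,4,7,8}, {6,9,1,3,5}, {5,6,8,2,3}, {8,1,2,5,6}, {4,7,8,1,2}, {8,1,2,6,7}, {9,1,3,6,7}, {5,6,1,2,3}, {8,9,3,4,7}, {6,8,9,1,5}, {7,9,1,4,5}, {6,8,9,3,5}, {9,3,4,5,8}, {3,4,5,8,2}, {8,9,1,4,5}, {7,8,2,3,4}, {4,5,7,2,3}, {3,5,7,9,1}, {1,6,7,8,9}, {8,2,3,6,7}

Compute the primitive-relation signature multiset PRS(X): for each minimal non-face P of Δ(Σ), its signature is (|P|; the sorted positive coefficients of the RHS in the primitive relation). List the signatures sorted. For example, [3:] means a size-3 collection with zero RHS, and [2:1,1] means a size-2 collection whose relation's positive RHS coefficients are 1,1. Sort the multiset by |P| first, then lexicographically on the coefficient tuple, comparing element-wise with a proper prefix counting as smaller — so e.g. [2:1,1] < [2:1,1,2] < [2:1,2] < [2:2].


Σ has 6 primitive collections:

  • {2,9}:  v_{2} + v_{9} = 0 — sig = [2:]
  • {4,6}:  v_{4} + v_{6} = v_{1} + v_{8} — sig = [2:1,1]
  • {1,3,8}:  v_{1} + v_{3} + v_{8} = v_{9} — sig = [3:1]
  • {5,6,7}:  v_{5} + v_{6} + v_{7} = v_{1} — sig = [3:1]
  • {5,7,8}:  v_{5} + v_{7} + v_{8} = v_{4} — sig = [3:1]
  • {1,3,4}:  v_{1} + v_{3} + v_{4} = v_{5} + v_{7} + v_{9} — sig = [3:1,1,1]

Sorted signature multiset PRS(X):
    |P|=2: 2 collections, coeffs (), (1,1)
    |P|=3: 4 collections, coeffs (1), (1), (1), (1,1,1)
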